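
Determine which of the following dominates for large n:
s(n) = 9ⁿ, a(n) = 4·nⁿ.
Comparing growth rates:
Growth-rate hierarchy: log n ≺ any polynomial ≺ any exponential cⁿ (c>1) ≺ n! ≺ nⁿ.
super-exponential nⁿ dominates exponential base 9 asymptotically.

a(n) grows faster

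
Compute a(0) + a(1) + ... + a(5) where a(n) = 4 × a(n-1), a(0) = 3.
Computing the sequence terms: 3, 12, 48, 192, 768, 3072
Adding these values together:

4095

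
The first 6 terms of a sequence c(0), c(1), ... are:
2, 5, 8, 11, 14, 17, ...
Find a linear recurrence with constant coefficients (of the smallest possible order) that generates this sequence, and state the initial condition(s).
Look for the lowest-order linear relation among consecutive terms.
Observation: consecutive differences are constant (= 3).
Check at n=2: 1·5 + 3 = 8. ✓

c(n) = c(n-1) + 3, c(0) = 2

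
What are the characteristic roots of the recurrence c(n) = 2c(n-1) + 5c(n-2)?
Substitute c(n) = rⁿ and divide through by rⁿ⁻²: r² - 2r - 5 = 0
Discriminant: 2² + 4·5 = 24, not a perfect square, so by the quadratic formula r = (2 ± √24)/2.
General solution: c(n) = A·r₁ⁿ + B·r₂ⁿ where r₁,r₂ = (2 ± √24)/2

Characteristic: r² - 2r - 5 = 0, Roots: r = (2 ± √24)/2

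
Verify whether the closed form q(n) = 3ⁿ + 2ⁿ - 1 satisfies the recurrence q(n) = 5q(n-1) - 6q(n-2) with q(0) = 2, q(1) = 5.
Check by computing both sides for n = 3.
From the recurrence with q(0) = 2, q(1) = 5:
  q(0) = 2, q(1) = 5, q(2) = 13, q(3) = 35
  so the recurrence gives q(3) = 35.
From the proposed closed form q(n) = 3ⁿ + 2ⁿ - 1:
  q(3) = 34.
The recurrence gives 35 but the closed form gives 34, so the closed form does not satisfy the recurrence.

No, the closed form is incorrect.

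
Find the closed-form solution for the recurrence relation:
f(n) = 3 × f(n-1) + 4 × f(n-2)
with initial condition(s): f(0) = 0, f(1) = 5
Recurrence: f(n) = 3 × f(n-1) + 4 × f(n-2), initial: f(0) = 0, f(1) = 5.
Characteristic equation: r² - 3r - 4 = 0, which factors as (r - 4)(r + 1) = 0, so r = 4, -1. General solution f(n) = A·4ⁿ + B·(-1)ⁿ. From f(0) = 0: A + B = 0. From f(1) = 5: 4A - 1B = 5. Solving gives A = 1, B = -1.

f(n) = 4ⁿ - (-1)ⁿ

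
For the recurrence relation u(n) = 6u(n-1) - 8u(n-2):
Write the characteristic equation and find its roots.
Substitute u(n) = rⁿ and divide through by rⁿ⁻²: r² - 6r + 8 = 0
Factor: (r - 2)(r - 4) = 0, so r = 2, 4.
General solution: u(n) = A·2ⁿ + B·4ⁿ

Characteristic: r² - 6r + 8 = 0, Roots: r = 2, 4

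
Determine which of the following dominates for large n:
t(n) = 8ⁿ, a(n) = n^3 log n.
Comparing growth rates:
Growth-rate hierarchy: log n ≺ any polynomial ≺ any exponential cⁿ (c>1) ≺ n! ≺ nⁿ.
exponential base 8 dominates polynomial degree 3 (with log factor) asymptotically.

t(n) grows faster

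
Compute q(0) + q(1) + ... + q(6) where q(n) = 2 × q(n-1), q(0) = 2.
Computing the sequence terms: 2, 4, 8, 16, 32, 64, 128
Adding these values together:

254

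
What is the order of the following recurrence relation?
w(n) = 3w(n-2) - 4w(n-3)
The order is the largest lag k for which w(n-k) appears. Here the deepest term is w(n-3), so the order is 3.

Order 3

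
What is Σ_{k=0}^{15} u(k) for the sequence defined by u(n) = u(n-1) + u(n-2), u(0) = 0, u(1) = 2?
Computing the sequence terms: 0, 2, 2, 4, 6, 10, 16, 26, 42, 68, 110, 178, 288, 466, 754, 1220
Adding these values together:

3192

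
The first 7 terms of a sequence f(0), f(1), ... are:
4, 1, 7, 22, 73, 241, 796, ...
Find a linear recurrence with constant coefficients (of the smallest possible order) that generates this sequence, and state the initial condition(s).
Look for the lowest-order linear relation among consecutive terms.
Observation: f(n) - 3·f(n-1) - (1)·f(n-2) = 0 holds for the shown terms, and no order-1 relation f(n) = α·f(n-1) + β fits.
Check at n=3: 3·7 + (1)·1 = 22. ✓

f(n) = 3f(n-1) + f(n-2), f(0) = 4, f(1) = 1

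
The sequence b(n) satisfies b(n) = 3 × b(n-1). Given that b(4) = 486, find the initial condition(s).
In general b(n) = 3ⁿ · b(0). At n = 4: b(0) = b(4) / 3^4 = 486 / 81 = 6.

b(0) = 6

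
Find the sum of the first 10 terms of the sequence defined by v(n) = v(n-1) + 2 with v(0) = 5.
Computing the sequence terms: 5, 7, 9, 11, 13, 15, 17, 19, 21, 23
Adding these values together:

140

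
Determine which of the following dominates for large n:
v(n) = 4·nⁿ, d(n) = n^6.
Comparing growth rates:
Growth-rate hierarchy: log n ≺ any polynomial ≺ any exponential cⁿ (c>1) ≺ n! ≺ nⁿ.
super-exponential nⁿ dominates polynomial degree 6 asymptotically.

v(n) grows faster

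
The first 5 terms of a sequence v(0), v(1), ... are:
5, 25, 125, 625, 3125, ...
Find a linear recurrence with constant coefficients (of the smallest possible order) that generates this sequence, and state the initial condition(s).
Look for the lowest-order linear relation among consecutive terms.
Observation: each term is 5× the previous.
Check at n=2: 5·25 = 125. ✓

v(n) = 5 × v(n-1), v(0) = 5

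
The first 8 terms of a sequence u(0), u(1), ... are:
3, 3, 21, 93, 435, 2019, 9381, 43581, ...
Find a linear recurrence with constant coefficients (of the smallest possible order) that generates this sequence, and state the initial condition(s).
Look for the lowest-order linear relation among consecutive terms.
Observation: u(n) - 4·u(n-1) - (3)·u(n-2) = 0 holds for the shown terms, and no order-1 relation u(n) = α·u(n-1) + β fits.
Check at n=3: 4·21 + (3)·3 = 93. ✓

u(n) = 4u(n-1) + 3u(n-2), u(0) = 3, u(1) = 3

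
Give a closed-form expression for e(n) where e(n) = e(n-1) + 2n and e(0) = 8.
Recurrence: e(n) = e(n-1) + 2n, initial: e(0) = 8.
Telescoping: e(n) = e(0) + 2·Σᵢ₌₁ⁿ i = 8 + 2·n(n+1)/2.

e(n) = 2·n(n+1)/2 + 8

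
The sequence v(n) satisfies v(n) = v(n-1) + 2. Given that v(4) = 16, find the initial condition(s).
v(4) = v(0) + 4·2, so v(0) = 16 - 8 = 8.

v(0) = 8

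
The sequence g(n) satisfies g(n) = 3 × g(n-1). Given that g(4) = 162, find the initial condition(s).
In general g(n) = 3ⁿ · g(0). At n = 4: g(0) = g(4) / 3^4 = 162 / 81 = 2.

g(0) = 2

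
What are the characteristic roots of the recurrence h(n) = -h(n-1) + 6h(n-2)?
Substitute h(n) = rⁿ and divide through by rⁿ⁻²: r² + r - 6 = 0
Factor: (r + 3)(r - 2) = 0, so r = -3, 2.
General solution: h(n) = A·(-3)ⁿ + B·2ⁿ

Characteristic: r² + r - 6 = 0, Roots: r = -3, 2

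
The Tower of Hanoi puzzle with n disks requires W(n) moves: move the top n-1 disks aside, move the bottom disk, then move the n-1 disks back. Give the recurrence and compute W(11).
Moving n disks = move the top n-1 disks aside (W(n-1) moves) + move the largest disk (1 move) + move the n-1 disks back on top (W(n-1) moves), so W(n) = 2W(n-1) + 1, with W(1) = 1 (a single disk takes one move).
First terms: 1, 3, 7, 15, 31, 63, … — each is one less than a power of 2. Indeed W(n) + 1 = 2(W(n-1) + 1) with W(1) + 1 = 2, so W(n) + 1 = 2ⁿ and W(n) = 2ⁿ - 1.
Hence W(11) = 2^11 - 1 = 2048 - 1 = 2047.

W(n) = 2W(n-1) + 1, W(1) = 1; W(11) = 2047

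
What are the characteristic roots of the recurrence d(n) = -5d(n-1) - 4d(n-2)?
Substitute d(n) = rⁿ and divide through by rⁿ⁻²: r² + 5r + 4 = 0
Factor: (r + 4)(r + 1) = 0, so r = -4, -1.
General solution: d(n) = A·(-4)ⁿ + B·(-1)ⁿ

Characteristic: r² + 5r + 4 = 0, Roots: r = -4, -1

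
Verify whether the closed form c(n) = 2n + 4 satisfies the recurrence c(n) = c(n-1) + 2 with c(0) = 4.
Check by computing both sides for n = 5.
From the recurrence with c(0) = 4:
  c(0) = 4, c(1) = 6, c(2) = 8, c(3) = 10, c(4) = 12, c(5) = 14
  so the recurrence gives c(5) = 14.
From the proposed closed form c(n) = 2n + 4:
  c(5) = 14.
Both sides give 14 at n = 5, and the initial condition(s) match, so the closed form is consistent.

Yes, the closed form is correct.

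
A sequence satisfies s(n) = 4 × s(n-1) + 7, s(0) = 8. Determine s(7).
Computing step by step:
s(0) = 8
s(1) = 4 × 8 + 7 = 39
s(2) = 4 × 39 + 7 = 163
s(3) = 4 × 163 + 7 = 659
s(4) = 4 × 659 + 7 = 2643
s(5) = 4 × 2643 + 7 = 10579
s(6) = 4 × 10579 + 7 = 42323
s(7) = 4 × 42323 + 7 = 169299

169299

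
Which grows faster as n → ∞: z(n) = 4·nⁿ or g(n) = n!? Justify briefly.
Comparing growth rates:
Growth-rate hierarchy: log n ≺ any polynomial ≺ any exponential cⁿ (c>1) ≺ n! ≺ nⁿ.
super-exponential nⁿ dominates factorial asymptotically.

z(n) grows faster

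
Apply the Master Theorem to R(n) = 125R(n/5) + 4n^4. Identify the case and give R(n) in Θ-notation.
Master Theorem template: R(n) = a·R(n/b) + f(n).
Here: a=125, b=5, f(n)=4n^4
Compute log_b(a) = log_5(125) = 3.
f(n) = 4n^4 = Ω(n^(3+ε)) with ε = 1, and the regularity condition holds (a·f(n/b) = (a/b^4)·f(n) with a/b^4 = 5^-1 < 1). Case 3: R(n) = Θ(f(n)) = Θ(n^4).

Case 3: R(n) = Θ(n^4)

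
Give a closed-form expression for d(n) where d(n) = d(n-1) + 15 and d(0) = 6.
Recurrence: d(n) = d(n-1) + 15, initial: d(0) = 6.
Each step adds 15, so d(n) = d(0) + 15n = 15n + 6.

d(n) = 15n + 6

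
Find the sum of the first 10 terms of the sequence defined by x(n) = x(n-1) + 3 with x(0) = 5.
Computing the sequence terms: 5, 8, 11, 14, 17, 20, 23, 26, 29, 32
Adding these values together:

185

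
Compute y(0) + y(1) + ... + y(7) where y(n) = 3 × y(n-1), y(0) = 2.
Computing the sequence terms: 2, 6, 18, 54, 162, 486, 1458, 4374
Adding these values together:

6560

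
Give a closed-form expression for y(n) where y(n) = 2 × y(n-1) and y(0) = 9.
Recurrence: y(n) = 2 × y(n-1), initial: y(0) = 9.
Each term is 2 times the previous, so this is geometric with ratio 2. After n steps: y(n) = y(0)·2ⁿ = 9·2ⁿ.

y(n) = 9·2ⁿ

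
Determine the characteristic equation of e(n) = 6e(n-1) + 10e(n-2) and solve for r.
Substitute e(n) = rⁿ and divide through by rⁿ⁻²: r² - 6r - 10 = 0
Discriminant: 6² + 4·10 = 76, not a perfect square, so by the quadratic formula r = (6 ± √76)/2.
General solution: e(n) = A·r₁ⁿ + B·r₂ⁿ where r₁,r₂ = (6 ± √76)/2

Characteristic: r² - 6r - 10 = 0, Roots: r = (6 ± √76)/2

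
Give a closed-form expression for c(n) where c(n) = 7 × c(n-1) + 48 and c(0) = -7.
Recurrence: c(n) = 7 × c(n-1) + 48, initial: c(0) = -7.
Try c(n) = A·7ⁿ + C. Substituting: A·7ⁿ + C = 7(A·7ⁿ⁻¹ + C) + 48 = A·7ⁿ + 7C + 48, so C = 7C + 48, giving C = -8. Then c(0) = A - 8 = -7 gives A = 1.

c(n) = 7ⁿ - 8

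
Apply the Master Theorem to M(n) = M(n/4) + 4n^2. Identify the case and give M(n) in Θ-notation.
Master Theorem template: M(n) = a·M(n/b) + f(n).
Here: a=1, b=4, f(n)=4n^2
Compute log_b(a) = log_4(1) = 0.
f(n) = 4n^2 = Ω(n^(0+ε)) with ε = 2, and the regularity condition holds (a·f(n/b) = (a/b^2)·f(n) with a/b^2 = 4^-2 < 1). Case 3: M(n) = Θ(f(n)) = Θ(n^2).

Case 3: M(n) = Θ(n^2)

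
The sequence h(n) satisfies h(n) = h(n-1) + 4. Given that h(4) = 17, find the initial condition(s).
h(4) = h(0) + 4·4, so h(0) = 17 - 16 = 1.

h(0) = 1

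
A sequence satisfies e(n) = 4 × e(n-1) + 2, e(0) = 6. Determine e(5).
Computing step by step:
e(0) = 6
e(1) = 4 × 6 + 2 = 26
e(2) = 4 × 26 + 2 = 106
e(3) = 4 × 106 + 2 = 426
e(4) = 4 × 426 + 2 = 1706
e(5) = 4 × 1706 + 2 = 6826

6826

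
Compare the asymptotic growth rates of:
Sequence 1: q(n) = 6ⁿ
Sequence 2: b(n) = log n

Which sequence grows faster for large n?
Comparing growth rates:
Growth-rate hierarchy: log n ≺ any polynomial ≺ any exponential cⁿ (c>1) ≺ n! ≺ nⁿ.
exponential base 6 dominates logarithmic asymptotically.

q(n) grows faster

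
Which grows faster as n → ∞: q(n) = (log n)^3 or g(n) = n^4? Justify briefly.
Comparing growth rates:
Growth-rate hierarchy: log n ≺ any polynomial ≺ any exponential cⁿ (c>1) ≺ n! ≺ nⁿ.
polynomial degree 4 dominates polylogarithmic (log n)^3 asymptotically.

g(n) grows faster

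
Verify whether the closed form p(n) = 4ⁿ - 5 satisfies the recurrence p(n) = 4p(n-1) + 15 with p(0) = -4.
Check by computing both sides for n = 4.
From the recurrence with p(0) = -4:
  p(0) = -4, p(1) = -1, p(2) = 11, p(3) = 59, p(4) = 251
  so the recurrence gives p(4) = 251.
From the proposed closed form p(n) = 4ⁿ - 5:
  p(4) = 251.
Both sides give 251 at n = 4, and the initial condition(s) match, so the closed form is consistent.

Yes, the closed form is correct.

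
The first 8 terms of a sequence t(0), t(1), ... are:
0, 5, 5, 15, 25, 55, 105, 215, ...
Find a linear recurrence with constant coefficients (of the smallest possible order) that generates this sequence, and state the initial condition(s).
Look for the lowest-order linear relation among consecutive terms.
Observation: t(n) - 1·t(n-1) - (2)·t(n-2) = 0 holds for the shown terms, and no order-1 relation t(n) = α·t(n-1) + β fits.
Check at n=3: 1·5 + (2)·5 = 15. ✓

t(n) = t(n-1) + 2t(n-2), t(0) = 0, t(1) = 5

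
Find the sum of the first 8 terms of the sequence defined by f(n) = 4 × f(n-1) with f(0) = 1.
Computing the sequence terms: 1, 4, 16, 64, 256, 1024, 4096, 16384
Adding these values together:

21845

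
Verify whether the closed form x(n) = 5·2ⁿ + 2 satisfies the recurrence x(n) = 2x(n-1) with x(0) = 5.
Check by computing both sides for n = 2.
From the recurrence with x(0) = 5:
  x(0) = 5, x(1) = 10, x(2) = 20
  so the recurrence gives x(2) = 20.
From the proposed closed form x(n) = 5·2ⁿ + 2:
  x(2) = 22.
The recurrence gives 20 but the closed form gives 22, so the closed form does not satisfy the recurrence.

No, the closed form is incorrect.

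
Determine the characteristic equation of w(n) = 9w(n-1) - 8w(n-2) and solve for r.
Substitute w(n) = rⁿ and divide through by rⁿ⁻²: r² - 9r + 8 = 0
Factor: (r - 1)(r - 8) = 0, so r = 1, 8.
General solution: w(n) = A·1ⁿ + B·8ⁿ

Characteristic: r² - 9r + 8 = 0, Roots: r = 1, 8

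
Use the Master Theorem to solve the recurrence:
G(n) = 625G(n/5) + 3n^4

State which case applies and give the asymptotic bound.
Master Theorem template: G(n) = a·G(n/b) + f(n).
Here: a=625, b=5, f(n)=3n^4
Compute log_b(a) = log_5(625) = 4.
f(n) = 3n^4 = Θ(n^4). Case 2: G(n) = Θ(n^4 log n).

Case 2: G(n) = Θ(n^4 log n)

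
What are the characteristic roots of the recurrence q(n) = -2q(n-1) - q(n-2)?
Substitute q(n) = rⁿ and divide through by rⁿ⁻²: r² + 2r + 1 = 0
Factor: (r + 1)² = 0, so r = -1 (double root).
General solution: q(n) = (A + Bn)·(-1)ⁿ

Characteristic: r² + 2r + 1 = 0, Roots: r = -1 (double root)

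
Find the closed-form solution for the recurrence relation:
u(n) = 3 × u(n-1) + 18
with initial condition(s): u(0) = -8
Recurrence: u(n) = 3 × u(n-1) + 18, initial: u(0) = -8.
Try u(n) = A·3ⁿ + C. Substituting: A·3ⁿ + C = 3(A·3ⁿ⁻¹ + C) + 18 = A·3ⁿ + 3C + 18, so C = 3C + 18, giving C = -9. Then u(0) = A - 9 = -8 gives A = 1.

u(n) = 3ⁿ - 9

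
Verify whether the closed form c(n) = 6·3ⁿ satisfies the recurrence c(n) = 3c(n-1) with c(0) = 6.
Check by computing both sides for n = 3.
From the recurrence with c(0) = 6:
  c(0) = 6, c(1) = 18, c(2) = 54, c(3) = 162
  so the recurrence gives c(3) = 162.
From the proposed closed form c(n) = 6·3ⁿ:
  c(3) = 162.
Both sides give 162 at n = 3, and the initial condition(s) match, so the closed form is consistent.

Yes, the closed form is correct.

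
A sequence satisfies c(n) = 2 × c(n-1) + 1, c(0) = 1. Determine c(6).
Computing step by step:
c(0) = 1
c(1) = 2 × 1 + 1 = 3
c(2) = 2 × 3 + 1 = 7
c(3) = 2 × 7 + 1 = 15
c(4) = 2 × 15 + 1 = 31
c(5) = 2 × 31 + 1 = 63
c(6) = 2 × 63 + 1 = 127

127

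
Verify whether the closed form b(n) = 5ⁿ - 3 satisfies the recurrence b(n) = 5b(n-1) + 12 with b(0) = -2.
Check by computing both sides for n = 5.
From the recurrence with b(0) = -2:
  b(0) = -2, b(1) = 2, b(2) = 22, b(3) = 122, b(4) = 622, b(5) = 3122
  so the recurrence gives b(5) = 3122.
From the proposed closed form b(n) = 5ⁿ - 3:
  b(5) = 3122.
Both sides give 3122 at n = 5, and the initial condition(s) match, so the closed form is consistent.

Yes, the closed form is correct.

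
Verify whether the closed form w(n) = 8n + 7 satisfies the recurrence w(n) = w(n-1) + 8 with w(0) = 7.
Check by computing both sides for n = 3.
From the recurrence with w(0) = 7:
  w(0) = 7, w(1) = 15, w(2) = 23, w(3) = 31
  so the recurrence gives w(3) = 31.
From the proposed closed form w(n) = 8n + 7:
  w(3) = 31.
Both sides give 31 at n = 3, and the initial condition(s) match, so the closed form is consistent.

Yes, the closed form is correct.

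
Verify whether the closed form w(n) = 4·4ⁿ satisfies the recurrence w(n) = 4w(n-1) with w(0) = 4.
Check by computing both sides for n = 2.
From the recurrence with w(0) = 4:
  w(0) = 4, w(1) = 16, w(2) = 64
  so the recurrence gives w(2) = 64.
From the proposed closed form w(n) = 4·4ⁿ:
  w(2) = 64.
Both sides give 64 at n = 2, and the initial condition(s) match, so the closed form is consistent.

Yes, the closed form is correct.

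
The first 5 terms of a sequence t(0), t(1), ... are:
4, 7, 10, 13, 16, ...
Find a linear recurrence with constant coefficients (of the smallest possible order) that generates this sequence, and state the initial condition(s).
Look for the lowest-order linear relation among consecutive terms.
Observation: consecutive differences are constant (= 3).
Check at n=2: 1·7 + 3 = 10. ✓

t(n) = t(n-1) + 3, t(0) = 4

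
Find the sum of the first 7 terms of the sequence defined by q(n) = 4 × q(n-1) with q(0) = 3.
Computing the sequence terms: 3, 12, 48, 192, 768, 3072, 12288
Adding these values together:

16383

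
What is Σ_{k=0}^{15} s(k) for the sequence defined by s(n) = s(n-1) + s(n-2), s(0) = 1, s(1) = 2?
Computing the sequence terms: 1, 2, 3, 5, 8, 13, 21, 34, 55, 89, 144, 233, 377, 610, 987, 1597
Adding these values together:

4179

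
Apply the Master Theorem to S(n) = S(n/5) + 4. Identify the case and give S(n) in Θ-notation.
Master Theorem template: S(n) = a·S(n/b) + f(n).
Here: a=1, b=5, f(n)=4
Compute log_b(a) = log_5(1) = 0.
f(n) = 4 = Θ(1). Case 2: S(n) = Θ(log n).

Case 2: S(n) = Θ(log n)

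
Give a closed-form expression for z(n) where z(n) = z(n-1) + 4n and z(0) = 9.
Recurrence: z(n) = z(n-1) + 4n, initial: z(0) = 9.
Telescoping: z(n) = z(0) + 4·Σᵢ₌₁ⁿ i = 9 + 4·n(n+1)/2.

z(n) = 4·n(n+1)/2 + 9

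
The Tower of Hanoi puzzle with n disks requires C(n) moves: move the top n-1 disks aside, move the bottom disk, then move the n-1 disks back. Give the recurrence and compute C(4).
Moving n disks = move the top n-1 disks aside (C(n-1) moves) + move the largest disk (1 move) + move the n-1 disks back on top (C(n-1) moves), so C(n) = 2C(n-1) + 1, with C(1) = 1 (a single disk takes one move).
First terms: 1, 3, 7, 15, … — each is one less than a power of 2. Indeed C(n) + 1 = 2(C(n-1) + 1) with C(1) + 1 = 2, so C(n) + 1 = 2ⁿ and C(n) = 2ⁿ - 1.
Hence C(4) = 2^4 - 1 = 16 - 1 = 15.

C(n) = 2C(n-1) + 1, C(1) = 1; C(4) = 15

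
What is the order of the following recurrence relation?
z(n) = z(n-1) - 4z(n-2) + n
The order is the largest lag k for which z(n-k) appears. Here the deepest term is z(n-2) (the n term is non-homogeneous and does not affect the order), so the order is 2.

Order 2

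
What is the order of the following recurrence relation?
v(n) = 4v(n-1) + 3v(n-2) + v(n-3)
The order is the largest lag k for which v(n-k) appears. Here the deepest term is v(n-3), so the order is 3.

Order 3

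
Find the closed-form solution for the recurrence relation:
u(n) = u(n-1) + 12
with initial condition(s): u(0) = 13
Recurrence: u(n) = u(n-1) + 12, initial: u(0) = 13.
Each step adds 12, so u(n) = u(0) + 12n = 12n + 13.

u(n) = 12n + 13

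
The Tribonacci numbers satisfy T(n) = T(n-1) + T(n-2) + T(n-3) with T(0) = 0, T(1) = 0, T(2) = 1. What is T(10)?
Computing the sequence terms:
0, 0, 1, 1, 2, 4, 7, 13, 24, 44, 81

81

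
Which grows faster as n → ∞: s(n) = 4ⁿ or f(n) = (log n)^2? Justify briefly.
Comparing growth rates:
Growth-rate hierarchy: log n ≺ any polynomial ≺ any exponential cⁿ (c>1) ≺ n! ≺ nⁿ.
exponential base 4 dominates polylogarithmic (log n)^2 asymptotically.

s(n) grows faster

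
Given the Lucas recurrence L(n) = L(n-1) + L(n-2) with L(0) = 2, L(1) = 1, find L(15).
Computing the sequence terms:
2, 1, 3, 4, 7, 11, 18, 29, 47, 76, 123, 199, 322, 521, 843, 1364

1364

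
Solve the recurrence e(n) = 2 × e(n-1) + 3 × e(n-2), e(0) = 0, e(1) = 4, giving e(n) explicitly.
Recurrence: e(n) = 2 × e(n-1) + 3 × e(n-2), initial: e(0) = 0, e(1) = 4.
Characteristic equation: r² - 2r - 3 = 0, which factors as (r - 3)(r + 1) = 0, so r = 3, -1. General solution e(n) = A·3ⁿ + B·(-1)ⁿ. From e(0) = 0: A + B = 0. From e(1) = 4: 3A - 1B = 4. Solving gives A = 1, B = -1.

e(n) = 3ⁿ - (-1)ⁿ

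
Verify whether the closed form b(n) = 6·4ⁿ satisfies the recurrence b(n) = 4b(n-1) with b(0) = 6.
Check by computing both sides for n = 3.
From the recurrence with b(0) = 6:
  b(0) = 6, b(1) = 24, b(2) = 96, b(3) = 384
  so the recurrence gives b(3) = 384.
From the proposed closed form b(n) = 6·4ⁿ:
  b(3) = 384.
Both sides give 384 at n = 3, and the initial condition(s) match, so the closed form is consistent.

Yes, the closed form is correct.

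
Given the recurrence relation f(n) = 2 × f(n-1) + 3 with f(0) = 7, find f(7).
Computing step by step:
f(0) = 7
f(1) = 2 × 7 + 3 = 17
f(2) = 2 × 17 + 3 = 37
f(3) = 2 × 37 + 3 = 77
f(4) = 2 × 77 + 3 = 157
f(5) = 2 × 157 + 3 = 317
f(6) = 2 × 317 + 3 = 637
f(7) = 2 × 637 + 3 = 1277

1277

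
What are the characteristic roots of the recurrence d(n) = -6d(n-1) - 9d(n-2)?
Substitute d(n) = rⁿ and divide through by rⁿ⁻²: r² + 6r + 9 = 0
Factor: (r + 3)² = 0, so r = -3 (double root).
General solution: d(n) = (A + Bn)·(-3)ⁿ

Characteristic: r² + 6r + 9 = 0, Roots: r = -3 (double root)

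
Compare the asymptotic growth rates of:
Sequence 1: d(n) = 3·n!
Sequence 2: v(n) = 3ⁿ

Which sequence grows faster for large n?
Comparing growth rates:
Growth-rate hierarchy: log n ≺ any polynomial ≺ any exponential cⁿ (c>1) ≺ n! ≺ nⁿ.
factorial dominates exponential base 3 asymptotically.

d(n) grows faster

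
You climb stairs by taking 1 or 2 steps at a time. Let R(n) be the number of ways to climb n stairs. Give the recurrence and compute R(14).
Condition on the size of the last step (1 to 2): before it there were n-1, …, n-2 stairs climbed, and these cases are disjoint, so R(n) = R(n-1) + R(n-2) (Fibonacci-type sequence).
Initial conditions by direct count (compositions of i into parts ≤ 2): R(1) = 1; R(2) = 2.
Iterating the recurrence: R(3) = 3, R(4) = 5, R(5) = 8, R(6) = 13, R(7) = 21, R(8) = 34, R(9) = 55, R(10) = 89, R(11) = 144, R(12) = 233, R(13) = 377, R(14) = 610.

R(n) = R(n-1) + R(n-2), R(1) = 1, R(2) = 2; R(14) = 610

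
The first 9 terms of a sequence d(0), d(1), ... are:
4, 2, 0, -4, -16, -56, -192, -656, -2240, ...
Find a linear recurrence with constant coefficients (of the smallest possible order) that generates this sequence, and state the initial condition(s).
Look for the lowest-order linear relation among consecutive terms.
Observation: d(n) - 4·d(n-1) - (-2)·d(n-2) = 0 holds for the shown terms, and no order-1 relation d(n) = α·d(n-1) + β fits.
Check at n=3: 4·0 + (-2)·2 = -4. ✓

d(n) = 4d(n-1) - 2d(n-2), d(0) = 4, d(1) = 2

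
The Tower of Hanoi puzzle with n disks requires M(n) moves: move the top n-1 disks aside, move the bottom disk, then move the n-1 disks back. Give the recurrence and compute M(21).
Moving n disks = move the top n-1 disks aside (M(n-1) moves) + move the largest disk (1 move) + move the n-1 disks back on top (M(n-1) moves), so M(n) = 2M(n-1) + 1, with M(1) = 1 (a single disk takes one move).
First terms: 1, 3, 7, 15, 31, 63, … — each is one less than a power of 2. Indeed M(n) + 1 = 2(M(n-1) + 1) with M(1) + 1 = 2, so M(n) + 1 = 2ⁿ and M(n) = 2ⁿ - 1.
Hence M(21) = 2^21 - 1 = 2097152 - 1 = 2097151.

M(n) = 2M(n-1) + 1, M(1) = 1; M(21) = 2097151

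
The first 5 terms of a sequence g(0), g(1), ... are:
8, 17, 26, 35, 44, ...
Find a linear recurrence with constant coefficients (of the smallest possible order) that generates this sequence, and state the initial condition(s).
Look for the lowest-order linear relation among consecutive terms.
Observation: consecutive differences are constant (= 9).
Check at n=2: 1·17 + 9 = 26. ✓

g(n) = g(n-1) + 9, g(0) = 8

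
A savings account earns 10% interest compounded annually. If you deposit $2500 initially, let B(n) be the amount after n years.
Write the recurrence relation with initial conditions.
Each year the balance grows by 10%, i.e. is multiplied by 1 + 10/100 = 1.1, so B(n) = 1.1 × B(n-1). The initial deposit gives B(0) = 2500.
Unrolling gives the closed form B(n) = 2500 × (1.1)ⁿ.

B(n) = 1.1 × B(n-1), B(0) = 2500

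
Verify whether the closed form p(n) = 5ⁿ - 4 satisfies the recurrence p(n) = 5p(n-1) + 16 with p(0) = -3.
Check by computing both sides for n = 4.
From the recurrence with p(0) = -3:
  p(0) = -3, p(1) = 1, p(2) = 21, p(3) = 121, p(4) = 621
  so the recurrence gives p(4) = 621.
From the proposed closed form p(n) = 5ⁿ - 4:
  p(4) = 621.
Both sides give 621 at n = 4, and the initial condition(s) match, so the closed form is consistent.

Yes, the closed form is correct.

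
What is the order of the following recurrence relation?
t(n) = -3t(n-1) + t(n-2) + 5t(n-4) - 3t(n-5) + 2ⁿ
The order is the largest lag k for which t(n-k) appears. Here the deepest term is t(n-5) (the 2ⁿ term is non-homogeneous and does not affect the order), so the order is 5.

Order 5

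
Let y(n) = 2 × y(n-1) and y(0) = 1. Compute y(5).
Computing step by step:
y(0) = 1
y(1) = 2 × 1 = 2
y(2) = 2 × 2 = 4
y(3) = 2 × 4 = 8
y(4) = 2 × 8 = 16
y(5) = 2 × 16 = 32

32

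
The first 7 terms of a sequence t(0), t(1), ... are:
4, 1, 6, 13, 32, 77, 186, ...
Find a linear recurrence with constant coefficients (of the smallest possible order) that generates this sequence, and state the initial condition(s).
Look for the lowest-order linear relation among consecutive terms.
Observation: t(n) - 2·t(n-1) - (1)·t(n-2) = 0 holds for the shown terms, and no order-1 relation t(n) = α·t(n-1) + β fits.
Check at n=3: 2·6 + (1)·1 = 13. ✓

t(n) = 2t(n-1) + t(n-2), t(0) = 4, t(1) = 1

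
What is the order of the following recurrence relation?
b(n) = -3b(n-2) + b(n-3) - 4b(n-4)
The order is the largest lag k for which b(n-k) appears. Here the deepest term is b(n-4), so the order is 4.

Order 4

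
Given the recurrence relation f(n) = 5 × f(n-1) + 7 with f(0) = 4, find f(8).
Computing step by step:
f(0) = 4
f(1) = 5 × 4 + 7 = 27
f(2) = 5 × 27 + 7 = 142
f(3) = 5 × 142 + 7 = 717
f(4) = 5 × 717 + 7 = 3592
f(5) = 5 × 3592 + 7 = 17967
f(6) = 5 × 17967 + 7 = 89842
f(7) = 5 × 89842 + 7 = 449217
f(8) = 5 × 449217 + 7 = 2246092

2246092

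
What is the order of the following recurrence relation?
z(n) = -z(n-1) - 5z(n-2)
The order is the largest lag k for which z(n-k) appears. Here the deepest term is z(n-2), so the order is 2.

Order 2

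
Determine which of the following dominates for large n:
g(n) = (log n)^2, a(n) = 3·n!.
Comparing growth rates:
Growth-rate hierarchy: log n ≺ any polynomial ≺ any exponential cⁿ (c>1) ≺ n! ≺ nⁿ.
factorial dominates polylogarithmic (log n)^2 asymptotically.

a(n) grows faster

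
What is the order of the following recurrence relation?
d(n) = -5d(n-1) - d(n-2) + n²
The order is the largest lag k for which d(n-k) appears. Here the deepest term is d(n-2) (the n² term is non-homogeneous and does not affect the order), so the order is 2.

Order 2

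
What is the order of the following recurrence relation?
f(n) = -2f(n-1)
The order is the largest lag k for which f(n-k) appears. Here the deepest term is f(n-1), so the order is 1.

Order 1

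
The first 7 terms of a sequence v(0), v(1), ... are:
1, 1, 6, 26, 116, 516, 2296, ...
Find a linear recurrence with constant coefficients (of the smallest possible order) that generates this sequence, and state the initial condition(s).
Look for the lowest-order linear relation among consecutive terms.
Observation: v(n) - 4·v(n-1) - (2)·v(n-2) = 0 holds for the shown terms, and no order-1 relation v(n) = α·v(n-1) + β fits.
Check at n=3: 4·6 + (2)·1 = 26. ✓

v(n) = 4v(n-1) + 2v(n-2), v(0) = 1, v(1) = 1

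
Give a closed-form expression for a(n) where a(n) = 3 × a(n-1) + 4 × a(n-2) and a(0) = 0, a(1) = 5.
Recurrence: a(n) = 3 × a(n-1) + 4 × a(n-2), initial: a(0) = 0, a(1) = 5.
Characteristic equation: r² - 3r - 4 = 0, which factors as (r - 4)(r + 1) = 0, so r = 4, -1. General solution a(n) = A·4ⁿ + B·(-1)ⁿ. From a(0) = 0: A + B = 0. From a(1) = 5: 4A - 1B = 5. Solving gives A = 1, B = -1.

a(n) = 4ⁿ - (-1)ⁿ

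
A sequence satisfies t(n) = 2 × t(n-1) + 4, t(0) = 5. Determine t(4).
Computing step by step:
t(0) = 5
t(1) = 2 × 5 + 4 = 14
t(2) = 2 × 14 + 4 = 32
t(3) = 2 × 32 + 4 = 68
t(4) = 2 × 68 + 4 = 140

140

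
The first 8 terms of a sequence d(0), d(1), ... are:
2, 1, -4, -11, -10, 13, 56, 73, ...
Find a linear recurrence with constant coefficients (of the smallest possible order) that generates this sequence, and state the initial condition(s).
Look for the lowest-order linear relation among consecutive terms.
Observation: d(n) - 2·d(n-1) - (-3)·d(n-2) = 0 holds for the shown terms, and no order-1 relation d(n) = α·d(n-1) + β fits.
Check at n=3: 2·-4 + (-3)·1 = -11. ✓

d(n) = 2d(n-1) - 3d(n-2), d(0) = 2, d(1) = 1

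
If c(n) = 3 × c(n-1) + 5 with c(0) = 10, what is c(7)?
Computing step by step:
c(0) = 10
c(1) = 3 × 10 + 5 = 35
c(2) = 3 × 35 + 5 = 110
c(3) = 3 × 110 + 5 = 335
c(4) = 3 × 335 + 5 = 1010
c(5) = 3 × 1010 + 5 = 3035
c(6) = 3 × 3035 + 5 = 9110
c(7) = 3 × 9110 + 5 = 27335

27335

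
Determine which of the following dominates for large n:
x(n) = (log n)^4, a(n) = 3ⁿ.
Comparing growth rates:
Growth-rate hierarchy: log n ≺ any polynomial ≺ any exponential cⁿ (c>1) ≺ n! ≺ nⁿ.
exponential base 3 dominates polylogarithmic (log n)^4 asymptotically.

a(n) grows faster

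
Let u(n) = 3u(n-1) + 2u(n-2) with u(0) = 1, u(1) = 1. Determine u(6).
Computing the sequence terms:
1, 1, 5, 17, 61, 217, 773

773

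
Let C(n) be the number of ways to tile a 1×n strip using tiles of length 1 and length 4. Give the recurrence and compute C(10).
Condition on the last tile: it has length 1 (leaving a 1×(n-1) strip) or length 4 (leaving a 1×(n-4) strip), so C(n) = C(n-1) + C(n-4) (order-4 linear recurrence).
For 0 ≤ i < 4 only unit tiles fit, so C(i) = 1.
Iterating the recurrence: C(4) = 2, C(5) = 3, C(6) = 4, C(7) = 5, C(8) = 7, C(9) = 10, C(10) = 14.

C(n) = C(n-1) + C(n-4), with C(i) = 1 for 0 ≤ i < 4; C(10) = 14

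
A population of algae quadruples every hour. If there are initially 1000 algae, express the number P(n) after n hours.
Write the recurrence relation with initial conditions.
Each hour multiplies the count by 4, so the count after n hours depends only on the count after n-1 hours: P(n) = 4 × P(n-1). The starting count gives P(0) = 1000.
Unrolling n times gives the closed form P(n) = 1000 × 4ⁿ.

P(n) = 4 × P(n-1), P(0) = 1000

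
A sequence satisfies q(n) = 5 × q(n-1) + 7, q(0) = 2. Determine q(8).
Computing step by step:
q(0) = 2
q(1) = 5 × 2 + 7 = 17
q(2) = 5 × 17 + 7 = 92
q(3) = 5 × 92 + 7 = 467
q(4) = 5 × 467 + 7 = 2342
q(5) = 5 × 2342 + 7 = 11717
q(6) = 5 × 11717 + 7 = 58592
q(7) = 5 × 58592 + 7 = 292967
q(8) = 5 × 292967 + 7 = 1464842

1464842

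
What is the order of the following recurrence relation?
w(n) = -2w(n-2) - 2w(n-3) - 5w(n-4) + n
The order is the largest lag k for which w(n-k) appears. Here the deepest term is w(n-4) (the n term is non-homogeneous and does not affect the order), so the order is 4.

Order 4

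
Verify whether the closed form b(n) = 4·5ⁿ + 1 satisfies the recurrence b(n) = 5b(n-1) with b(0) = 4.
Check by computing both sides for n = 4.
From the recurrence with b(0) = 4:
  b(0) = 4, b(1) = 20, b(2) = 100, b(3) = 500, b(4) = 2500
  so the recurrence gives b(4) = 2500.
From the proposed closed form b(n) = 4·5ⁿ + 1:
  b(4) = 2501.
The recurrence gives 2500 but the closed form gives 2501, so the closed form does not satisfy the recurrence.

No, the closed form is incorrect.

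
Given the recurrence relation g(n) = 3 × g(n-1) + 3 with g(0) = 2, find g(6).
Computing step by step:
g(0) = 2
g(1) = 3 × 2 + 3 = 9
g(2) = 3 × 9 + 3 = 30
g(3) = 3 × 30 + 3 = 93
g(4) = 3 × 93 + 3 = 282
g(5) = 3 × 282 + 3 = 849
g(6) = 3 × 849 + 3 = 2550

2550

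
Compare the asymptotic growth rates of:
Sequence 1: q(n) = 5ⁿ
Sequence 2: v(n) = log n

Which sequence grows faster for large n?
Comparing growth rates:
Growth-rate hierarchy: log n ≺ any polynomial ≺ any exponential cⁿ (c>1) ≺ n! ≺ nⁿ.
exponential base 5 dominates logarithmic asymptotically.

q(n) grows faster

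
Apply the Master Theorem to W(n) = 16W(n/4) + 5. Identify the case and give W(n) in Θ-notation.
Master Theorem template: W(n) = a·W(n/b) + f(n).
Here: a=16, b=4, f(n)=5
Compute log_b(a) = log_4(16) = 2.
f(n) = 5 = O(n^(2-ε)) with ε = 2. Case 1: W(n) = Θ(n^log_b(a)) = Θ(n^2).

Case 1: W(n) = Θ(n^2)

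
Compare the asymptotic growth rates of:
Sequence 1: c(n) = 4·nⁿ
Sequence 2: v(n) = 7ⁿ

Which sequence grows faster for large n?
Comparing growth rates:
Growth-rate hierarchy: log n ≺ any polynomial ≺ any exponential cⁿ (c>1) ≺ n! ≺ nⁿ.
super-exponential nⁿ dominates exponential base 7 asymptotically.

c(n) grows faster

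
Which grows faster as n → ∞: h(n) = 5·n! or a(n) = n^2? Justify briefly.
Comparing growth rates:
Growth-rate hierarchy: log n ≺ any polynomial ≺ any exponential cⁿ (c>1) ≺ n! ≺ nⁿ.
factorial dominates polynomial degree 2 asymptotically.

h(n) grows faster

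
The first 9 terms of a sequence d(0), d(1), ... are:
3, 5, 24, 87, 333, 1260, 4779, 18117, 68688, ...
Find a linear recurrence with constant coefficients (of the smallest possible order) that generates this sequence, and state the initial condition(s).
Look for the lowest-order linear relation among consecutive terms.
Observation: d(n) - 3·d(n-1) - (3)·d(n-2) = 0 holds for the shown terms, and no order-1 relation d(n) = α·d(n-1) + β fits.
Check at n=3: 3·24 + (3)·5 = 87. ✓

d(n) = 3d(n-1) + 3d(n-2), d(0) = 3, d(1) = 5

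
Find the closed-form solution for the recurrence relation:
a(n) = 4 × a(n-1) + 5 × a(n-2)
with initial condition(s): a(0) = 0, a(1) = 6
Recurrence: a(n) = 4 × a(n-1) + 5 × a(n-2), initial: a(0) = 0, a(1) = 6.
Characteristic equation: r² - 4r - 5 = 0, which factors as (r - 5)(r + 1) = 0, so r = 5, -1. General solution a(n) = A·5ⁿ + B·(-1)ⁿ. From a(0) = 0: A + B = 0. From a(1) = 6: 5A - 1B = 6. Solving gives A = 1, B = -1.

a(n) = 5ⁿ - (-1)ⁿ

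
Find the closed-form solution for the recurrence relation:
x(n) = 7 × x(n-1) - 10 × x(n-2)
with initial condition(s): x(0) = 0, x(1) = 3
Recurrence: x(n) = 7 × x(n-1) - 10 × x(n-2), initial: x(0) = 0, x(1) = 3.
Characteristic equation: r² - 7r + 10 = 0, which factors as (r - 5)(r - 2) = 0, so r = 5, 2. General solution x(n) = A·5ⁿ + B·2ⁿ. From x(0) = 0: A + B = 0. From x(1) = 3: 5A + 2B = 3. Solving gives A = 1, B = -1.

x(n) = 5ⁿ - 2ⁿ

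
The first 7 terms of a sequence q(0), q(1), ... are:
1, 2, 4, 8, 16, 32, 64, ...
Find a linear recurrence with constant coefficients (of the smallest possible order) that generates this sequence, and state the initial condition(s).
Look for the lowest-order linear relation among consecutive terms.
Observation: each term is 2× the previous.
Check at n=2: 2·2 = 4. ✓

q(n) = 2 × q(n-1), q(0) = 1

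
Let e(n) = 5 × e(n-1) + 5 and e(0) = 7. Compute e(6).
Computing step by step:
e(0) = 7
e(1) = 5 × 7 + 5 = 40
e(2) = 5 × 40 + 5 = 205
e(3) = 5 × 205 + 5 = 1030
e(4) = 5 × 1030 + 5 = 5155
e(5) = 5 × 5155 + 5 = 25780
e(6) = 5 × 25780 + 5 = 128905

128905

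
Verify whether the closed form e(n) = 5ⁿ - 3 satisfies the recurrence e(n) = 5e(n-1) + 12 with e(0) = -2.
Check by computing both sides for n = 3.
From the recurrence with e(0) = -2:
  e(0) = -2, e(1) = 2, e(2) = 22, e(3) = 122
  so the recurrence gives e(3) = 122.
From the proposed closed form e(n) = 5ⁿ - 3:
  e(3) = 122.
Both sides give 122 at n = 3, and the initial condition(s) match, so the closed form is consistent.

Yes, the closed form is correct.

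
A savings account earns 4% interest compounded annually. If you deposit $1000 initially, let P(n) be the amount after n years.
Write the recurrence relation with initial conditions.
Each year the balance grows by 4%, i.e. is multiplied by 1 + 4/100 = 1.04, so P(n) = 1.04 × P(n-1). The initial deposit gives P(0) = 1000.
Unrolling gives the closed form P(n) = 1000 × (1.04)ⁿ.

P(n) = 1.04 × P(n-1), P(0) = 1000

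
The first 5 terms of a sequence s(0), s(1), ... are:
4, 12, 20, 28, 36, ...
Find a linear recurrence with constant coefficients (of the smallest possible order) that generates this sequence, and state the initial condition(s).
Look for the lowest-order linear relation among consecutive terms.
Observation: consecutive differences are constant (= 8).
Check at n=2: 1·12 + 8 = 20. ✓

s(n) = s(n-1) + 8, s(0) = 4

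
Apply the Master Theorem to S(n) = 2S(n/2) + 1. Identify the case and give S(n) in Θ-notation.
Master Theorem template: S(n) = a·S(n/b) + f(n).
Here: a=2, b=2, f(n)=1
Compute log_b(a) = log_2(2) = 1.
f(n) = 1 = O(n^(1-ε)) with ε = 1. Case 1: S(n) = Θ(n^log_b(a)) = Θ(n).

Case 1: S(n) = Θ(n)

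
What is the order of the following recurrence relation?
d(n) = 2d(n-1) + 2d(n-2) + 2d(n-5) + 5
The order is the largest lag k for which d(n-k) appears. Here the deepest term is d(n-5) (the 5 term is non-homogeneous and does not affect the order), so the order is 5.

Order 5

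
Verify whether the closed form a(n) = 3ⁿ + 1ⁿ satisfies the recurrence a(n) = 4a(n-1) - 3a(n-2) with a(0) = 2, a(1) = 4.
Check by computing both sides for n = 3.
From the recurrence with a(0) = 2, a(1) = 4:
  a(0) = 2, a(1) = 4, a(2) = 10, a(3) = 28
  so the recurrence gives a(3) = 28.
From the proposed closed form a(n) = 3ⁿ + 1ⁿ:
  a(3) = 28.
Both sides give 28 at n = 3, and the initial condition(s) match, so the closed form is consistent.

Yes, the closed form is correct.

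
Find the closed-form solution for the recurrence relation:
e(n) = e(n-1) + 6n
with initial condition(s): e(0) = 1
Recurrence: e(n) = e(n-1) + 6n, initial: e(0) = 1.
Telescoping: e(n) = e(0) + 6·Σᵢ₌₁ⁿ i = 1 + 6·n(n+1)/2.

e(n) = 6·n(n+1)/2 + 1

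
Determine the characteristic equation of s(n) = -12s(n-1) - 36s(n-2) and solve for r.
Substitute s(n) = rⁿ and divide through by rⁿ⁻²: r² + 12r + 36 = 0
Factor: (r + 6)² = 0, so r = -6 (double root).
General solution: s(n) = (A + Bn)·(-6)ⁿ

Characteristic: r² + 12r + 36 = 0, Roots: r = -6 (double root)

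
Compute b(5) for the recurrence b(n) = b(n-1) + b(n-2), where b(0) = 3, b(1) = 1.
Computing the sequence terms:
3, 1, 4, 5, 9, 14

14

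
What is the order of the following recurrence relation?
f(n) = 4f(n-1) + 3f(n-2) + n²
The order is the largest lag k for which f(n-k) appears. Here the deepest term is f(n-2) (the n² term is non-homogeneous and does not affect the order), so the order is 2.

Order 2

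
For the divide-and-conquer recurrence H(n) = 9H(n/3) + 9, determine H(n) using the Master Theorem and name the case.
Master Theorem template: H(n) = a·H(n/b) + f(n).
Here: a=9, b=3, f(n)=9
Compute log_b(a) = log_3(9) = 2.
f(n) = 9 = O(n^(2-ε)) with ε = 2. Case 1: H(n) = Θ(n^log_b(a)) = Θ(n^2).

Case 1: H(n) = Θ(n^2)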